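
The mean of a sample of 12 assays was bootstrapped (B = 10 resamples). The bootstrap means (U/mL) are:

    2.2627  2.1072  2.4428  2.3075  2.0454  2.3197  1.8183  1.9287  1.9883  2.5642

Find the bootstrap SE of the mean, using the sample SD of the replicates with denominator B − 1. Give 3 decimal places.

Bootstrap SE is the standard deviation of the 10 replicate means.
Mean of replicates: (2.2627 + 2.1072 + 2.4428 + 2.3075 + 2.0454 + 2.3197 + 1.8183 + 1.9287 + 1.9883 + 2.5642) / 10 = 21.78480 / 10 = 2.17848
Sum of squared deviations: (+0.08422)² + (−0.07128)² + (+0.26432)² + (+0.12902)² + (−0.13308)² + (+0.14122)² + (−0.36018)² + (−0.24978)² + (−0.19018)² + (+0.38572)² = 0.51341
Variance = 0.51341 / 9 = 0.05705
SE* = √0.05705

SE* = 0.239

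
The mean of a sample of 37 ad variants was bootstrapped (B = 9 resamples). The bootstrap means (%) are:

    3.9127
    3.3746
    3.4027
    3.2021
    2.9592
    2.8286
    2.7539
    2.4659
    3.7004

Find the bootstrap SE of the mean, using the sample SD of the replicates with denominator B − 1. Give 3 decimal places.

Bootstrap SE is the standard deviation of the 9 replicate means.
Mean of replicates: (3.9127 + 3.3746 + 3.4027 + 3.2021 + 2.9592 + 2.8286 + 2.7539 + 2.4659 + 3.7004) / 9 = 28.60010 / 9 = 3.17779
Sum of squared deviations: (+0.73491)² + (+0.19681)² + (+0.22491)² + (+0.02431)² + (−0.21859)² + (−0.34919)² + (−0.42389)² + (−0.71189)² + (+0.52261)² = 1.75931
Variance = 1.75931 / 8 = 0.21991
SE* = √0.21991

SE* = 0.469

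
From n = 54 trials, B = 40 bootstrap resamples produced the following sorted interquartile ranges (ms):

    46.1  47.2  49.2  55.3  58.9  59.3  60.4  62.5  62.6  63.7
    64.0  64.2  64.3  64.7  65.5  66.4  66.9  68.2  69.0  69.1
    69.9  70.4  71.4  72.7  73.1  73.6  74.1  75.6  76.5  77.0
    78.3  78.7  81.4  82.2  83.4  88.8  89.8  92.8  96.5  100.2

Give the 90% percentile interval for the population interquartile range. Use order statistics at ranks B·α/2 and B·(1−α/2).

(47.2, 92.8)

α = 0.10; lower rank = 40 × 0.050 = 2; upper rank = 40 × 0.950 = 38.
The 2nd smallest replicate is 47.2; the 38th is 92.8.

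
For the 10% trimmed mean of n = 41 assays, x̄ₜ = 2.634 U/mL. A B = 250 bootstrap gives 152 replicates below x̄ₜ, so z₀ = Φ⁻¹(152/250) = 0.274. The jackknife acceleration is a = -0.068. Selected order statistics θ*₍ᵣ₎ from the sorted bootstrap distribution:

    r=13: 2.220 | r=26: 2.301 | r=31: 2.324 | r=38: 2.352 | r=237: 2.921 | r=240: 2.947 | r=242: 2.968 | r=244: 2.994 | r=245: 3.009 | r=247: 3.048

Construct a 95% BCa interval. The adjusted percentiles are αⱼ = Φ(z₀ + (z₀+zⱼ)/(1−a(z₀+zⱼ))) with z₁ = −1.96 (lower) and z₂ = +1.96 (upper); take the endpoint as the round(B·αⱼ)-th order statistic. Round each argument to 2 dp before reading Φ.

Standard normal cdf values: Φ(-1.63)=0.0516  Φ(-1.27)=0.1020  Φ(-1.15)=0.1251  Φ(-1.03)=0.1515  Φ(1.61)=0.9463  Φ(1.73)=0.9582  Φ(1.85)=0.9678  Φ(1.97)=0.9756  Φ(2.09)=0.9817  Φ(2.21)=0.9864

Lower: z₀ + z₁ = 0.274 + (-1.960) = -1.686; 1 − a(z₀+z₁) = 1 − (-0.068)(-1.686) = 0.8854; argument = 0.274 + (-1.686)/0.8854 = -1.6303 → -1.63.
α₁ = Φ(-1.63) = 0.0516; rank = round(250 × 0.0516) = 13; θ*₍13₎ = 2.220.
Upper: z₀ + z₂ = 2.234; 1 − a(z₀+z₂) = 1.1519; argument = 2.2134 → 2.21; α₂ = 0.9864; rank = 247; θ*₍247₎ = 3.048.

(2.220, 3.048)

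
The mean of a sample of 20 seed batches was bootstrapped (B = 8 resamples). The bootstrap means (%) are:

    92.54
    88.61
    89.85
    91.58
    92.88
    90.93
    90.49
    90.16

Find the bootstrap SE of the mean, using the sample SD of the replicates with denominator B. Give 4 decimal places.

SE* = 1.3291

Bootstrap SE is the standard deviation of the 8 replicate means.
Mean of replicates: (92.54 + 88.61 + 89.85 + 91.58 + 92.88 + 90.93 + 90.49 + 90.16) / 8 = 727.04000 / 8 = 90.88000
Sum of squared deviations: (+1.66000)² + (−2.27000)² + (−1.03000)² + (+0.70000)² + (+2.00000)² + (+0.05000)² + (−0.39000)² + (−0.72000)² = 14.13240
Variance = 14.13240 / 8 = 1.76655
SE* = √1.76655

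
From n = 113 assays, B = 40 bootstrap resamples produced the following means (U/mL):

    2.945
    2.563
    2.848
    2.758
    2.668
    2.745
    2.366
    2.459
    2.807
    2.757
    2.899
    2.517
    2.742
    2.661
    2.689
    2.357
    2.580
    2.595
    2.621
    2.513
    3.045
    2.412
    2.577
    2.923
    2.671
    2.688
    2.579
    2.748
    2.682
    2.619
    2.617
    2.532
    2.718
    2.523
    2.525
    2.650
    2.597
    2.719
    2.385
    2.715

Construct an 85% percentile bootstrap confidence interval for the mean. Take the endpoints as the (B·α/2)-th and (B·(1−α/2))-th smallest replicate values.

Sorted replicates: 2.357, 2.366, 2.385, 2.412, 2.459, 2.513, 2.517, 2.523, 2.525, 2.532, 2.563, 2.577, 2.579, 2.580, 2.595, 2.597, 2.617, 2.619, 2.621, 2.650, 2.661, 2.668, 2.671, 2.682, 2.688, 2.689, 2.715, 2.718, 2.719, 2.742, 2.745, 2.748, 2.757, 2.758, 2.807, 2.848, 2.899, 2.923, 2.945, 3.045
α = 0.15; lower rank = 40 × 0.075 = 3; upper rank = 40 × 0.925 = 37.
The 3rd smallest replicate is 2.385; the 37th is 2.899.

(2.385, 2.899)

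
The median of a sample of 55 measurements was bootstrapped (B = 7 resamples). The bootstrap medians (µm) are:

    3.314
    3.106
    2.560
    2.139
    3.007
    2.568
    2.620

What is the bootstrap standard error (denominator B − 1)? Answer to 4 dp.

Bootstrap SE is the standard deviation of the 7 replicate medians.
Mean of replicates: (3.314 + 3.106 + 2.560 + 2.139 + 3.007 + 2.568 + 2.620) / 7 = 19.31400 / 7 = 2.75914
Sum of squared deviations: (+0.55486)² + (+0.34686)² + (−0.19914)² + (−0.62014)² + (+0.24786)² + (−0.19114)² + (−0.13914)² = 0.96974
Variance = 0.96974 / 6 = 0.16162
SE* = √0.16162

SE* = 0.4020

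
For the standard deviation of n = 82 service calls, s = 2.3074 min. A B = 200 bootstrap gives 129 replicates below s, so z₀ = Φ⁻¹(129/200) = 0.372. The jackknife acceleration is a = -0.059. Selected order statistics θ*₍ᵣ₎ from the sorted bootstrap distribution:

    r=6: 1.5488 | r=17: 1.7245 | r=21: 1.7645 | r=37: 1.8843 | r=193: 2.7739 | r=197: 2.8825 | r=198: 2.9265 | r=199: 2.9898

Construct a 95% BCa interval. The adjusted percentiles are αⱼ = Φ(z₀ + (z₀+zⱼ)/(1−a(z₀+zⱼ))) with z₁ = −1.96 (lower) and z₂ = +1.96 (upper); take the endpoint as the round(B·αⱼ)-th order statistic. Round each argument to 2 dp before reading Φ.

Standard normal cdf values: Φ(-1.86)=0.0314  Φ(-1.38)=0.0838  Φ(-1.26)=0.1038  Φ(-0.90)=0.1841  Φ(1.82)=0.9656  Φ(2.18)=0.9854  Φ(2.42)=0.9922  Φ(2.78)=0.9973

Lower: z₀ + z₁ = 0.372 + (-1.960) = -1.588; 1 − a(z₀+z₁) = 1 − (-0.059)(-1.588) = 0.9063; argument = 0.372 + (-1.588)/0.9063 = -1.3802 → -1.38.
α₁ = Φ(-1.38) = 0.0838; rank = round(200 × 0.0838) = 17; θ*₍17₎ = 1.7245.
Upper: z₀ + z₂ = 2.332; 1 − a(z₀+z₂) = 1.1376; argument = 2.4220 → 2.42; α₂ = 0.9922; rank = 198; θ*₍198₎ = 2.9265.

(1.7245, 2.9265)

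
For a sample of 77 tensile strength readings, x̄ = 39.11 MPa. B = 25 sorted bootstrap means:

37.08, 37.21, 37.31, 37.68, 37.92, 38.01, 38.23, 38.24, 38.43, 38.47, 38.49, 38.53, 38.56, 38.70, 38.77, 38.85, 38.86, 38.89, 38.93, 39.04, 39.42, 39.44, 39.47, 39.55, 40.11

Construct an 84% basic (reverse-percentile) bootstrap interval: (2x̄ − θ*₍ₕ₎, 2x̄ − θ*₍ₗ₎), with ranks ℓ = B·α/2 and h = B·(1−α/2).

Percentile endpoints at ranks 2 and 23: θ*₍2₎ = 37.21, θ*₍23₎ = 39.47.
Basic interval reflects these around x̄:
  lower = 2 × 39.11 − 39.47 = 38.75
  upper = 2 × 39.11 − 37.21 = 41.01

(38.75, 41.01)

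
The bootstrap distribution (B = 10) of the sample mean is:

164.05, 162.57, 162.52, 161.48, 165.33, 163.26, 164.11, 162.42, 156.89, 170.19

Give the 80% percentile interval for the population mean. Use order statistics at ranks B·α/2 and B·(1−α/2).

(156.89, 165.33)

Sorted replicates: 156.89, 161.48, 162.42, 162.52, 162.57, 163.26, 164.05, 164.11, 165.33, 170.19
α = 0.20; lower rank = 10 × 0.100 = 1; upper rank = 10 × 0.900 = 9.
The 1st smallest replicate is 156.89; the 9th is 165.33.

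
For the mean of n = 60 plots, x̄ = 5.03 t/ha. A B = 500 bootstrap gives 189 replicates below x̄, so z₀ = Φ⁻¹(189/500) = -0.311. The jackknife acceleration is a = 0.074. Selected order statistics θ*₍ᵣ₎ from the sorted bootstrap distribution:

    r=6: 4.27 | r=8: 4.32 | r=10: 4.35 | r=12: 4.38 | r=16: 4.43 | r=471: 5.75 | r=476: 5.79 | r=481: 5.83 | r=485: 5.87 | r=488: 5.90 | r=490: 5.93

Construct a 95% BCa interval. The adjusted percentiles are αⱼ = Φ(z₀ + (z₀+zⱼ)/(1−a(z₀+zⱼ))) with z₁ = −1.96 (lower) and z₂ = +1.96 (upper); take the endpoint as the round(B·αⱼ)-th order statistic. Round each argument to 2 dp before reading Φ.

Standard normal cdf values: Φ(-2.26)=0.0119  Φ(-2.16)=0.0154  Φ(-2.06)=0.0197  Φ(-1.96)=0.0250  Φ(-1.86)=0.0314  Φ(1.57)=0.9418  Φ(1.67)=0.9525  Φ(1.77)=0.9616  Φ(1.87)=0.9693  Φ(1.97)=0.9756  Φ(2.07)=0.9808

Lower: z₀ + z₁ = -0.311 + (-1.960) = -2.271; 1 − a(z₀+z₁) = 1 − (0.074)(-2.271) = 1.1681; argument = -0.311 + (-2.271)/1.1681 = -2.2553 → -2.26.
α₁ = Φ(-2.26) = 0.0119; rank = round(500 × 0.0119) = 6; θ*₍6₎ = 4.27.
Upper: z₀ + z₂ = 1.649; 1 − a(z₀+z₂) = 0.8780; argument = 1.5672 → 1.57; α₂ = 0.9418; rank = 471; θ*₍471₎ = 5.75.

(4.27, 5.75)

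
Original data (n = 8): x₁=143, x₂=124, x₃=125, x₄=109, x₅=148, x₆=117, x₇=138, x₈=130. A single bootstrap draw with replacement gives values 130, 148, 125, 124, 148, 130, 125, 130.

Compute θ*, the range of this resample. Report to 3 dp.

Range = 148 − 124 = 24.000

θ* = 24.000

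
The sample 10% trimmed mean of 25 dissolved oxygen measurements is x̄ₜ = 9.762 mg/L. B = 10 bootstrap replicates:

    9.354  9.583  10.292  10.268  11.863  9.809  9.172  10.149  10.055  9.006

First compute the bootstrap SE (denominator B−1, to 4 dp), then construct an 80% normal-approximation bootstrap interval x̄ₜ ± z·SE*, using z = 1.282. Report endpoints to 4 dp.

(8.7210, 10.8030)

Mean of replicates = 9.9551; sum of squared deviations = 5.9342; SE* = √(5.9342/9) = 0.8120
Margin = 1.282 × 0.8120 = 1.04098
Interval: 9.762 ± 1.04098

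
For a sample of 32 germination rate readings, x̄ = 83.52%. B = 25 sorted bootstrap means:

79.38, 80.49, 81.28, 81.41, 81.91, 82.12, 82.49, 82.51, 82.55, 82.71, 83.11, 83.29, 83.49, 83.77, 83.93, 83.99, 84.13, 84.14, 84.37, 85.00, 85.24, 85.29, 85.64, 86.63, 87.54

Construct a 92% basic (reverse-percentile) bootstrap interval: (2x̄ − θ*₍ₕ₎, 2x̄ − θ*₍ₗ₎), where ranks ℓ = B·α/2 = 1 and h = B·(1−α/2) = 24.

Percentile endpoints at ranks 1 and 24: θ*₍1₎ = 79.38, θ*₍24₎ = 86.63.
Basic interval reflects these around x̄:
  lower = 2 × 83.52 − 86.63 = 80.41
  upper = 2 × 83.52 − 79.38 = 87.66

(80.41, 87.66)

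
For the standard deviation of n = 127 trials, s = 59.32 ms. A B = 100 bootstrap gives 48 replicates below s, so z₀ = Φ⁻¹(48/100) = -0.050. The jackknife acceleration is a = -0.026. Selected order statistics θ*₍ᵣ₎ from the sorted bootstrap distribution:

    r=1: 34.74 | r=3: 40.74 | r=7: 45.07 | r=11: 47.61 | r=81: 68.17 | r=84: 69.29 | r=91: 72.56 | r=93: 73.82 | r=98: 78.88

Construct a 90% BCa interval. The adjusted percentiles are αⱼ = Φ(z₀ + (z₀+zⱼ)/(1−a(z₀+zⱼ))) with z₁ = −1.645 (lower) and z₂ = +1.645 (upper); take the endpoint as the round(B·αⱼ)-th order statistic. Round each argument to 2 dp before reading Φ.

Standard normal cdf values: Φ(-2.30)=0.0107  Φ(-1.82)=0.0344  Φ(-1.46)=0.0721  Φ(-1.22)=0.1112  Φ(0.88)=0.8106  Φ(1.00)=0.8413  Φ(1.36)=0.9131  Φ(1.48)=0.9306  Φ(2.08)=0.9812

Lower: z₀ + z₁ = -0.050 + (-1.645) = -1.695; 1 − a(z₀+z₁) = 1 − (-0.026)(-1.695) = 0.9559; argument = -0.050 + (-1.695)/0.9559 = -1.8231 → -1.82.
α₁ = Φ(-1.82) = 0.0344; rank = round(100 × 0.0344) = 3; θ*₍3₎ = 40.74.
Upper: z₀ + z₂ = 1.595; 1 − a(z₀+z₂) = 1.0415; argument = 1.4815 → 1.48; α₂ = 0.9306; rank = 93; θ*₍93₎ = 73.82.

(40.74, 73.82)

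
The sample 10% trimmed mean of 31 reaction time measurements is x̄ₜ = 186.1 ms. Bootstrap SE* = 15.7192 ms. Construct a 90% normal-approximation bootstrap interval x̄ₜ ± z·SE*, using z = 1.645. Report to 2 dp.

Margin = 1.645 × 15.7192 = 25.858
Interval: 186.1 ± 25.858

(160.24, 211.96)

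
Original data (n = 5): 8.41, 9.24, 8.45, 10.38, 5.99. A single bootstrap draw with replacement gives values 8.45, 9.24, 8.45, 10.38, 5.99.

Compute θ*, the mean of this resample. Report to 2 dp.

θ* = 8.50

Mean = (8.45 + 9.24 + 8.45 + 10.38 + 5.99) / 5 = 42.510 / 5 = 8.50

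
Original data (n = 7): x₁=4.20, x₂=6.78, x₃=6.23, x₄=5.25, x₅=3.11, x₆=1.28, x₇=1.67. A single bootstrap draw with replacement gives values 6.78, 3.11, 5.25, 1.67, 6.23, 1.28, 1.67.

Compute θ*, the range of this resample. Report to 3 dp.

Range = 6.78 − 1.28 = 5.500

θ* = 5.500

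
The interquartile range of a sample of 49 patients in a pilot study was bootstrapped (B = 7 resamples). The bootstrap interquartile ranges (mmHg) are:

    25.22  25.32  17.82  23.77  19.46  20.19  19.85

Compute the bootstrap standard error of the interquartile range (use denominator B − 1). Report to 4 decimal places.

SE* = 3.0426

Bootstrap SE is the standard deviation of the 7 replicate interquartile ranges.
Mean of replicates: (25.22 + 25.32 + 17.82 + 23.77 + 19.46 + 20.19 + 19.85) / 7 = 151.63000 / 7 = 21.66143
Sum of squared deviations: (+3.55857)² + (+3.65857)² + (−3.84143)² + (+2.10857)² + (−2.20143)² + (−1.47143)² + (−1.81143)² = 55.54389
Variance = 55.54389 / 6 = 9.25731
SE* = √9.25731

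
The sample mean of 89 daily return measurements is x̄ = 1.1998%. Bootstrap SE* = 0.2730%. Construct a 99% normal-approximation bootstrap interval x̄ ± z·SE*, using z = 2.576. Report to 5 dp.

Margin = 2.576 × 0.2730 = 0.703248
Interval: 1.1998 ± 0.703248

(0.49655, 1.90305)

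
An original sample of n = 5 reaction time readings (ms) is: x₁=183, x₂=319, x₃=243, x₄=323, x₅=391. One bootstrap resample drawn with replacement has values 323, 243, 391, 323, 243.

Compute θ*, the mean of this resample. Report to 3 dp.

θ* = 304.600

Mean = (323 + 243 + 391 + 323 + 243) / 5 = 1523.0 / 5 = 304.600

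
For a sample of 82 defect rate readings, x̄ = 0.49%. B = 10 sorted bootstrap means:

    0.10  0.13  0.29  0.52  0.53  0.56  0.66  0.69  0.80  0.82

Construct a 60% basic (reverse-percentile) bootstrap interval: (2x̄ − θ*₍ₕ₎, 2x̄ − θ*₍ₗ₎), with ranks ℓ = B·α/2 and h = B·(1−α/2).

(0.29, 0.85)

Percentile endpoints at ranks 2 and 8: θ*₍2₎ = 0.13, θ*₍8₎ = 0.69.
Basic interval reflects these around x̄:
  lower = 2 × 0.49 − 0.69 = 0.29
  upper = 2 × 0.49 − 0.13 = 0.85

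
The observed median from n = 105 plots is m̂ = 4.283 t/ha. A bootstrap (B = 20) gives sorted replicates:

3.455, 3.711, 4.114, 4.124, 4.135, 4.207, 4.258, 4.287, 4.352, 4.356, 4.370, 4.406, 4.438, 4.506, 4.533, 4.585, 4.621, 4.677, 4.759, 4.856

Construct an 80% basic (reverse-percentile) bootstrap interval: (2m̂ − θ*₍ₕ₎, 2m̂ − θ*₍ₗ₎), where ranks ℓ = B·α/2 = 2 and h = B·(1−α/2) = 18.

(3.889, 4.855)

Percentile endpoints at ranks 2 and 18: θ*₍2₎ = 3.711, θ*₍18₎ = 4.677.
Basic interval reflects these around m̂:
  lower = 2 × 4.283 − 4.677 = 3.889
  upper = 2 × 4.283 − 3.711 = 4.855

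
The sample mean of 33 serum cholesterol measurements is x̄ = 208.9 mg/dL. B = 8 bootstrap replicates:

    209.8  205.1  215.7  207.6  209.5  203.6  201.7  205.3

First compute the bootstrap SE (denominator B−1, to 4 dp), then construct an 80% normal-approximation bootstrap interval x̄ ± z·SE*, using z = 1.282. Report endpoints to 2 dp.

(203.26, 214.54)

Mean of replicates = 207.2875; sum of squared deviations = 135.6287; SE* = √(135.6287/7) = 4.4018
Margin = 1.282 × 4.4018 = 5.643
Interval: 208.9 ± 5.643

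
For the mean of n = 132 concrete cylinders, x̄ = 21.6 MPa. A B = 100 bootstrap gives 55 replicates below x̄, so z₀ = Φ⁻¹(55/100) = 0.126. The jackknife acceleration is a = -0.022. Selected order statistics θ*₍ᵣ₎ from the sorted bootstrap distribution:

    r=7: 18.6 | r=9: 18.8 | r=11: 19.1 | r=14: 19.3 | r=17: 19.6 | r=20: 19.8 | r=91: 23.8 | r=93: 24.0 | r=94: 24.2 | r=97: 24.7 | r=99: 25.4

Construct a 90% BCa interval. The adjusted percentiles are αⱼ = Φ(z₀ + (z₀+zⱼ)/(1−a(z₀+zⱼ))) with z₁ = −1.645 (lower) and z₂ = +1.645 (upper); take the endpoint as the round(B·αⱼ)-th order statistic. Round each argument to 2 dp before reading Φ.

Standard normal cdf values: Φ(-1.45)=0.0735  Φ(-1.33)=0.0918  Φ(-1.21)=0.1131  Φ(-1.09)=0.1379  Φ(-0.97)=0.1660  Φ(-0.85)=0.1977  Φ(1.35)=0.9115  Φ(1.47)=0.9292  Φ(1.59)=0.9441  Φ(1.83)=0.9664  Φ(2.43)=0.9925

(18.6, 24.7)

Lower: z₀ + z₁ = 0.126 + (-1.645) = -1.519; 1 − a(z₀+z₁) = 1 − (-0.022)(-1.519) = 0.9666; argument = 0.126 + (-1.519)/0.9666 = -1.4455 → -1.45.
α₁ = Φ(-1.45) = 0.0735; rank = round(100 × 0.0735) = 7; θ*₍7₎ = 18.6.
Upper: z₀ + z₂ = 1.771; 1 − a(z₀+z₂) = 1.0390; argument = 1.8306 → 1.83; α₂ = 0.9664; rank = 97; θ*₍97₎ = 24.7.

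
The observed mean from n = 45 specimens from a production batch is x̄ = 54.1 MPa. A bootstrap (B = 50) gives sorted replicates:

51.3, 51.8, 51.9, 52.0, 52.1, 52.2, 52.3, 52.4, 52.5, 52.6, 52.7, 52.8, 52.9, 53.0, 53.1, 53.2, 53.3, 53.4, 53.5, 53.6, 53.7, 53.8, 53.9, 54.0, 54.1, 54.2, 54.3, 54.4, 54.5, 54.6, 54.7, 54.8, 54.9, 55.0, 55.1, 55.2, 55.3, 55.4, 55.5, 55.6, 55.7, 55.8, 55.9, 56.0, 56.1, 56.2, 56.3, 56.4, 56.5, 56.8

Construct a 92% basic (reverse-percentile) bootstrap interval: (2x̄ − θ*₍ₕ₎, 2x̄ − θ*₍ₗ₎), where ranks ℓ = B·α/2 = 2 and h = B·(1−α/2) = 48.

Percentile endpoints at ranks 2 and 48: θ*₍2₎ = 51.8, θ*₍48₎ = 56.4.
Basic interval reflects these around x̄:
  lower = 2 × 54.1 − 56.4 = 51.8
  upper = 2 × 54.1 − 51.8 = 56.4

(51.8, 56.4)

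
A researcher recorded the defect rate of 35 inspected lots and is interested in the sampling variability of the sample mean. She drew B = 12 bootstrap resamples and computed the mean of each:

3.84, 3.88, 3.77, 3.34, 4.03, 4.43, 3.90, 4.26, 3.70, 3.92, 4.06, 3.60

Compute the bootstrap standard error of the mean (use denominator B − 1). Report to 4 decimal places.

Bootstrap SE is the standard deviation of the 12 replicate means.
Mean of replicates: (3.84 + 3.88 + 3.77 + 3.34 + 4.03 + 4.43 + 3.90 + 4.26 + 3.70 + 3.92 + 4.06 + 3.60) / 12 = 46.73000 / 12 = 3.89417
Sum of squared deviations: (−0.05417)² + (−0.01417)² + (−0.12417)² + (−0.55417)² + (+0.13583)² + (+0.53583)² + (+0.00583)² + (+0.36583)² + (−0.19417)² + (+0.02583)² + (+0.16583)² + (−0.29417)² = 0.91749
Variance = 0.91749 / 11 = 0.08341
SE* = √0.08341

SE* = 0.2888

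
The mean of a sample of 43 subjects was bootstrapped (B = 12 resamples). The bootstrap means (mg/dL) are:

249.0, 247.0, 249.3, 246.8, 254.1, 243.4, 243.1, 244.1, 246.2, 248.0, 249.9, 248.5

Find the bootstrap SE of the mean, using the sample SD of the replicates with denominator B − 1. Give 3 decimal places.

SE* = 3.107

Bootstrap SE is the standard deviation of the 12 replicate means.
Mean of replicates: (249.0 + 247.0 + 249.3 + 246.8 + 254.1 + 243.4 + 243.1 + 244.1 + 246.2 + 248.0 + 249.9 + 248.5) / 12 = 2969.4000 / 12 = 247.4500
Sum of squared deviations: (+1.5500)² + (−0.4500)² + (+1.8500)² + (−0.6500)² + (+6.6500)² + (−4.0500)² + (−4.3500)² + (−3.3500)² + (−1.2500)² + (+0.5500)² + (+2.4500)² + (+1.0500)² = 106.1900
Variance = 106.1900 / 11 = 9.6536
SE* = √9.6536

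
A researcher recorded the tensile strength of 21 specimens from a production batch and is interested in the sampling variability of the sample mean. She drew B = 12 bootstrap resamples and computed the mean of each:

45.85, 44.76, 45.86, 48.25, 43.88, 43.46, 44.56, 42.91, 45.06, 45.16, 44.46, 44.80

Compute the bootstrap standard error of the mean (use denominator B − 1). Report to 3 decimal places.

Bootstrap SE is the standard deviation of the 12 replicate means.
Mean of replicates: (45.85 + 44.76 + 45.86 + 48.25 + 43.88 + 43.46 + 44.56 + 42.91 + 45.06 + 45.16 + 44.46 + 44.80) / 12 = 539.0100 / 12 = 44.9175
Sum of squared deviations: (+0.9325)² + (−0.1575)² + (+0.9425)² + (+3.3325)² + (−1.0375)² + (−1.4575)² + (−0.3575)² + (−2.0075)² + (+0.1425)² + (+0.2425)² + (−0.4575)² + (−0.1175)² = 20.5490
Variance = 20.5490 / 11 = 1.8681
SE* = √1.8681

SE* = 1.367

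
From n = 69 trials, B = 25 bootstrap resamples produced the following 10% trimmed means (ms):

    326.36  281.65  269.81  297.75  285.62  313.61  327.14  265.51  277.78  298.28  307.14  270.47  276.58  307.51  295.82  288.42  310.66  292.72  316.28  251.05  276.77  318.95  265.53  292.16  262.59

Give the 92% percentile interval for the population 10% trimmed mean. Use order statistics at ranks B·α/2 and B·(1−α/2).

Sorted replicates: 251.05, 262.59, 265.51, 265.53, 269.81, 270.47, 276.58, 276.77, 277.78, 281.65, 285.62, 288.42, 292.16, 292.72, 295.82, 297.75, 298.28, 307.14, 307.51, 310.66, 313.61, 316.28, 318.95, 326.36, 327.14
α = 0.08; lower rank = 25 × 0.040 = 1; upper rank = 25 × 0.960 = 24.
The 1st smallest replicate is 251.05; the 24th is 326.36.

(251.05, 326.36)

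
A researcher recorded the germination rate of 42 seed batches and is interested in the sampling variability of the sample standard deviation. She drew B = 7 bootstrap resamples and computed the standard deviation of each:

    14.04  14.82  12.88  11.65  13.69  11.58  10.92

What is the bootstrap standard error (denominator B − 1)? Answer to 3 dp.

Bootstrap SE is the standard deviation of the 7 replicate standard deviations.
Mean of replicates: (14.04 + 14.82 + 12.88 + 11.65 + 13.69 + 11.58 + 10.92) / 7 = 89.5800 / 7 = 12.7971
Sum of squared deviations: (+1.2429)² + (+2.0229)² + (+0.0829)² + (−1.1471)² + (+0.8929)² + (−1.2171)² + (−1.8771)² = 12.7617
Variance = 12.7617 / 6 = 2.1270
SE* = √2.1270

SE* = 1.458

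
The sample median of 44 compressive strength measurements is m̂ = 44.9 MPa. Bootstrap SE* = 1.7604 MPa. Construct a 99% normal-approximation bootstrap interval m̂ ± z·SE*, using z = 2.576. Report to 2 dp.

(40.37, 49.43)

Margin = 2.576 × 1.7604 = 4.535
Interval: 44.9 ± 4.535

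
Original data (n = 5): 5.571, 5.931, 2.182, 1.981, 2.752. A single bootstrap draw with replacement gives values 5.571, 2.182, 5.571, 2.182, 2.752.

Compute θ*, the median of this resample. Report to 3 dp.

θ* = 2.752

Sorted: 2.182, 2.182, 2.752, 5.571, 5.571
Median = middle value = 2.752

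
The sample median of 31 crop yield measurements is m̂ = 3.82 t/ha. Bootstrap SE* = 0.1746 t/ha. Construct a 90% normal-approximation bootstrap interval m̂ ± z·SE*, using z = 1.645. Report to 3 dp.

Margin = 1.645 × 0.1746 = 0.2872
Interval: 3.82 ± 0.2872

(3.533, 4.107)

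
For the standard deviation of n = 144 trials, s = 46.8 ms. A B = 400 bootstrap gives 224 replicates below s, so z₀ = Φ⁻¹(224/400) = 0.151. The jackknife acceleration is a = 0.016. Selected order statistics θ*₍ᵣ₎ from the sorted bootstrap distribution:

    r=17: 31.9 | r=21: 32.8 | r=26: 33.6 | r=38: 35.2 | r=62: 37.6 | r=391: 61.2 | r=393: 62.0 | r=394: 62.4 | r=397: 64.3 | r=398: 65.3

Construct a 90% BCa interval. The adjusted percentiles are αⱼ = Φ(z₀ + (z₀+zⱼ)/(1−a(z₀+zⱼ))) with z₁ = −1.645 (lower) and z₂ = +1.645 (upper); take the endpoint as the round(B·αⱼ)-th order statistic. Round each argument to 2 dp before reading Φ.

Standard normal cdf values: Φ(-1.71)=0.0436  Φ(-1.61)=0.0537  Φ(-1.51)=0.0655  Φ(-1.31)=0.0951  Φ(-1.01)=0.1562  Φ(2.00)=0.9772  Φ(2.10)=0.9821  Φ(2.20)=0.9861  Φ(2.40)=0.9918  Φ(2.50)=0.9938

Lower: z₀ + z₁ = 0.151 + (-1.645) = -1.494; 1 − a(z₀+z₁) = 1 − (0.016)(-1.494) = 1.0239; argument = 0.151 + (-1.494)/1.0239 = -1.3081 → -1.31.
α₁ = Φ(-1.31) = 0.0951; rank = round(400 × 0.0951) = 38; θ*₍38₎ = 35.2.
Upper: z₀ + z₂ = 1.796; 1 − a(z₀+z₂) = 0.9713; argument = 2.0001 → 2.00; α₂ = 0.9772; rank = 391; θ*₍391₎ = 61.2.

(35.2, 61.2)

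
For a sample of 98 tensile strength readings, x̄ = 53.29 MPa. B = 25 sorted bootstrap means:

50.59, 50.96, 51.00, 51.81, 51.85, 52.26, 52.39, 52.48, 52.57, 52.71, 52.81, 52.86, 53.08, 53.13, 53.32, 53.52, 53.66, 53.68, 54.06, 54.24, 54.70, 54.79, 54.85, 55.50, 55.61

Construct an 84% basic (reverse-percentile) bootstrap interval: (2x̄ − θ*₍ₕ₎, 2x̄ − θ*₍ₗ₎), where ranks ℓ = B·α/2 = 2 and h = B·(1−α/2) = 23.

Percentile endpoints at ranks 2 and 23: θ*₍2₎ = 50.96, θ*₍23₎ = 54.85.
Basic interval reflects these around x̄:
  lower = 2 × 53.29 − 54.85 = 51.73
  upper = 2 × 53.29 − 50.96 = 55.62

(51.73, 55.62)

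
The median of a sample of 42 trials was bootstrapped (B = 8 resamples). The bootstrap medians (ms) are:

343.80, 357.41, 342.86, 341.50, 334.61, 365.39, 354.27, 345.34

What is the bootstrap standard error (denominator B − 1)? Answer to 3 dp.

Bootstrap SE is the standard deviation of the 8 replicate medians.
Mean of replicates: (343.80 + 357.41 + 342.86 + 341.50 + 334.61 + 365.39 + 354.27 + 345.34) / 8 = 2785.1800 / 8 = 348.1475
Sum of squared deviations: (−4.3475)² + (+9.2625)² + (−5.2875)² + (−6.6475)² + (−13.5375)² + (+17.2425)² + (+6.1225)² + (−2.8075)² = 702.7763
Variance = 702.7763 / 7 = 100.3966
SE* = √100.3966

SE* = 10.020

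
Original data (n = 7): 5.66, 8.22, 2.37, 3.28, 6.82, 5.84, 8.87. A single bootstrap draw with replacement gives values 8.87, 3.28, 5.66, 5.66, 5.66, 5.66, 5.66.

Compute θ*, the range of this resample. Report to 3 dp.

θ* = 5.590

Range = 8.87 − 3.28 = 5.590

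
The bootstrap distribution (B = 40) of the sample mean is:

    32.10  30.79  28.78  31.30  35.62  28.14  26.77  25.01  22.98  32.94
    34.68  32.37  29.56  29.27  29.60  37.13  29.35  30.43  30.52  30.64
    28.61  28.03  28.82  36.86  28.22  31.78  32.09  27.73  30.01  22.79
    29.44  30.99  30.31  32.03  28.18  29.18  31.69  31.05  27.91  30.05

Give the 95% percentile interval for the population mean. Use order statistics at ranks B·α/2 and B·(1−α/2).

(22.79, 36.86)

Sorted replicates: 22.79, 22.98, 25.01, 26.77, 27.73, 27.91, 28.03, 28.14, 28.18, 28.22, 28.61, 28.78, 28.82, 29.18, 29.27, 29.35, 29.44, 29.56, 29.60, 30.01, 30.05, 30.31, 30.43, 30.52, 30.64, 30.79, 30.99, 31.05, 31.30, 31.69, 31.78, 32.03, 32.09, 32.10, 32.37, 32.94, 34.68, 35.62, 36.86, 37.13
α = 0.05; lower rank = 40 × 0.025 = 1; upper rank = 40 × 0.975 = 39.
The 1st smallest replicate is 22.79; the 39th is 36.86.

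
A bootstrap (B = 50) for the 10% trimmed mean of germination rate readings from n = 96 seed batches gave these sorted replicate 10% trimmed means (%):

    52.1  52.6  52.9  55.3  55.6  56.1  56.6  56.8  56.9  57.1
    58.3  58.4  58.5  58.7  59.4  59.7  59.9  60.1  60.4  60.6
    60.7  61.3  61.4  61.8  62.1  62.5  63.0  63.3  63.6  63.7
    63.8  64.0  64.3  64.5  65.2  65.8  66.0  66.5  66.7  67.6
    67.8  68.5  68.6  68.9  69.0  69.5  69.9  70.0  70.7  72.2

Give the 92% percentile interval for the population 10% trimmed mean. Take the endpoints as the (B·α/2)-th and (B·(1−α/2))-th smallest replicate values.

(52.6, 70.0)

α = 0.08; lower rank = 50 × 0.040 = 2; upper rank = 50 × 0.960 = 48.
The 2nd smallest replicate is 52.6; the 48th is 70.0.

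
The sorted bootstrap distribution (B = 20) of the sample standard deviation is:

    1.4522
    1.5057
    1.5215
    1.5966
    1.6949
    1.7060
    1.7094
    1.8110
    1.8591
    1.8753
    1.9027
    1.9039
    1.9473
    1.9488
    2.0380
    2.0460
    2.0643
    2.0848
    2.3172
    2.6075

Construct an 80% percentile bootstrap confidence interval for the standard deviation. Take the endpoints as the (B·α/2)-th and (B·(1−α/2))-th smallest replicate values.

(1.5057, 2.0848)

α = 0.20; lower rank = 20 × 0.100 = 2; upper rank = 20 × 0.900 = 18.
The 2nd smallest replicate is 1.5057; the 18th is 2.0848.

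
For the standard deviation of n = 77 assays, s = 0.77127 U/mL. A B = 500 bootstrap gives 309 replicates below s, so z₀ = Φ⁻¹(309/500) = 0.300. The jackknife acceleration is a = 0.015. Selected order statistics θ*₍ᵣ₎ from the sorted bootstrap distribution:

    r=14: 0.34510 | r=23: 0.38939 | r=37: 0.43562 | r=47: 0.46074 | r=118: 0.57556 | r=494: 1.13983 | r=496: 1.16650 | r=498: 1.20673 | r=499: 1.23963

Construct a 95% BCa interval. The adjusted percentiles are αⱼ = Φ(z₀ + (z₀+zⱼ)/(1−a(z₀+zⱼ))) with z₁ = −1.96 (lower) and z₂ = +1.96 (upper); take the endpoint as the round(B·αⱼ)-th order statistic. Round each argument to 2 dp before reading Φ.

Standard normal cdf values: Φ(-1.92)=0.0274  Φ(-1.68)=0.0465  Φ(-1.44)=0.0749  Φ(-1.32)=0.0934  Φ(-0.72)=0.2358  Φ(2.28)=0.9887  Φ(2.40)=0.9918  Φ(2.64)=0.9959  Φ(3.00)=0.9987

(0.46074, 1.20673)

Lower: z₀ + z₁ = 0.300 + (-1.960) = -1.660; 1 − a(z₀+z₁) = 1 − (0.015)(-1.660) = 1.0249; argument = 0.300 + (-1.660)/1.0249 = -1.3197 → -1.32.
α₁ = Φ(-1.32) = 0.0934; rank = round(500 × 0.0934) = 47; θ*₍47₎ = 0.46074.
Upper: z₀ + z₂ = 2.260; 1 − a(z₀+z₂) = 0.9661; argument = 2.6393 → 2.64; α₂ = 0.9959; rank = 498; θ*₍498₎ = 1.20673.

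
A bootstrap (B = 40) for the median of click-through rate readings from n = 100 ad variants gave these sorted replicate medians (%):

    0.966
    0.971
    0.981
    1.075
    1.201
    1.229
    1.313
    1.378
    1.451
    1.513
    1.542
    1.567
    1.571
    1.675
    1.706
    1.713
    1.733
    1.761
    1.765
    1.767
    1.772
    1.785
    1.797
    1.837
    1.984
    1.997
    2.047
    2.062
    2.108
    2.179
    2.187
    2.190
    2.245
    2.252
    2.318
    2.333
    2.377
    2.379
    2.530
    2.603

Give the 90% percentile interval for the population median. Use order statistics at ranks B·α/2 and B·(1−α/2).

α = 0.10; lower rank = 40 × 0.050 = 2; upper rank = 40 × 0.950 = 38.
The 2nd smallest replicate is 0.971; the 38th is 2.379.

(0.971, 2.379)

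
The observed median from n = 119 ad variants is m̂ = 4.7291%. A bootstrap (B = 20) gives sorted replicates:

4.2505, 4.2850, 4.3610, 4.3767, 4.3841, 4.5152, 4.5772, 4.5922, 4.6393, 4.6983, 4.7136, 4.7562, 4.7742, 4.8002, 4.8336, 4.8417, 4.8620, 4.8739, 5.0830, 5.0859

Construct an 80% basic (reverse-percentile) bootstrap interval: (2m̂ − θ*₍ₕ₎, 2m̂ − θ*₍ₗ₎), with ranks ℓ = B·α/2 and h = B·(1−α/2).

Percentile endpoints at ranks 2 and 18: θ*₍2₎ = 4.2850, θ*₍18₎ = 4.8739.
Basic interval reflects these around m̂:
  lower = 2 × 4.7291 − 4.8739 = 4.5843
  upper = 2 × 4.7291 − 4.2850 = 5.1732

(4.5843, 5.1732)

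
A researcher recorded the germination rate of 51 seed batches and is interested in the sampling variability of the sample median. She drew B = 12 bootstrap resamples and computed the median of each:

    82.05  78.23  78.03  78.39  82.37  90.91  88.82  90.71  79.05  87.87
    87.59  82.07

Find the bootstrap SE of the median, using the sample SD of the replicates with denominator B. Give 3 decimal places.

Bootstrap SE is the standard deviation of the 12 replicate medians.
Mean of replicates: (82.05 + 78.23 + 78.03 + 78.39 + 82.37 + 90.91 + 88.82 + 90.71 + 79.05 + 87.87 + 87.59 + 82.07) / 12 = 1006.0900 / 12 = 83.8408
Sum of squared deviations: (−1.7908)² + (−5.6108)² + (−5.8108)² + (−5.4508)² + (−1.4708)² + (+7.0692)² + (+4.9792)² + (+6.8692)² + (−4.7908)² + (+4.0292)² + (+3.7492)² + (−1.7708)² = 278.6583
Variance = 278.6583 / 12 = 23.2215
SE* = √23.2215

SE* = 4.819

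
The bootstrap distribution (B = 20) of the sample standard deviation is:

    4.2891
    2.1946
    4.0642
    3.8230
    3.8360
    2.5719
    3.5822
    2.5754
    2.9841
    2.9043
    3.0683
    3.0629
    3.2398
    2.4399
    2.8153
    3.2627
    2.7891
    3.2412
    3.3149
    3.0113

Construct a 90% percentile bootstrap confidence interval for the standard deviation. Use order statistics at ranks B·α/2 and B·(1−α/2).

Sorted replicates: 2.1946, 2.4399, 2.5719, 2.5754, 2.7891, 2.8153, 2.9043, 2.9841, 3.0113, 3.0629, 3.0683, 3.2398, 3.2412, 3.2627, 3.3149, 3.5822, 3.8230, 3.8360, 4.0642, 4.2891
α = 0.10; lower rank = 20 × 0.050 = 1; upper rank = 20 × 0.950 = 19.
The 1st smallest replicate is 2.1946; the 19th is 4.0642.

(2.1946, 4.0642)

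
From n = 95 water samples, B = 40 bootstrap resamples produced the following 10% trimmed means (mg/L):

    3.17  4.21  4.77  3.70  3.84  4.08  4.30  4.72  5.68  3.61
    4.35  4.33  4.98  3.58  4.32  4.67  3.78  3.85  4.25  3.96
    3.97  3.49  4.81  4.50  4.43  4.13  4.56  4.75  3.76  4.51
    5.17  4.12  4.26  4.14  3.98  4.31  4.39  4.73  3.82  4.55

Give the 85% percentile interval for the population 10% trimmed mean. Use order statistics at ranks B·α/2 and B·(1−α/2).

(3.58, 4.81)

Sorted replicates: 3.17, 3.49, 3.58, 3.61, 3.70, 3.76, 3.78, 3.82, 3.84, 3.85, 3.96, 3.97, 3.98, 4.08, 4.12, 4.13, 4.14, 4.21, 4.25, 4.26, 4.30, 4.31, 4.32, 4.33, 4.35, 4.39, 4.43, 4.50, 4.51, 4.55, 4.56, 4.67, 4.72, 4.73, 4.75, 4.77, 4.81, 4.98, 5.17, 5.68
α = 0.15; lower rank = 40 × 0.075 = 3; upper rank = 40 × 0.925 = 37.
The 3rd smallest replicate is 3.58; the 37th is 4.81.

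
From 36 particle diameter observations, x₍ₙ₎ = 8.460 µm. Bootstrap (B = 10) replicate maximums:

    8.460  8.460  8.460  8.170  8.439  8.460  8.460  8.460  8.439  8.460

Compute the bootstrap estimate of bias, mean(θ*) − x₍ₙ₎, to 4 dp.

bias = −0.0332

mean(θ*) = (8.460 + 8.460 + 8.460 + 8.170 + 8.439 + 8.460 + 8.460 + 8.460 + 8.439 + 8.460) / 10 = 8.42680
bias = 8.42680 − 8.460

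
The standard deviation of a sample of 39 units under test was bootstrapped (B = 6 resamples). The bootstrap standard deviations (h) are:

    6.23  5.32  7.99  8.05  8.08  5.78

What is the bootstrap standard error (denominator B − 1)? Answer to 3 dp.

Bootstrap SE is the standard deviation of the 6 replicate standard deviations.
Mean of replicates: (6.23 + 5.32 + 7.99 + 8.05 + 8.08 + 5.78) / 6 = 41.4500 / 6 = 6.9083
Sum of squared deviations: (−0.6783)² + (−1.5883)² + (+1.0817)² + (+1.1417)² + (+1.1717)² + (−1.1283)² = 8.1023
Variance = 8.1023 / 5 = 1.6205
SE* = √1.6205

SE* = 1.273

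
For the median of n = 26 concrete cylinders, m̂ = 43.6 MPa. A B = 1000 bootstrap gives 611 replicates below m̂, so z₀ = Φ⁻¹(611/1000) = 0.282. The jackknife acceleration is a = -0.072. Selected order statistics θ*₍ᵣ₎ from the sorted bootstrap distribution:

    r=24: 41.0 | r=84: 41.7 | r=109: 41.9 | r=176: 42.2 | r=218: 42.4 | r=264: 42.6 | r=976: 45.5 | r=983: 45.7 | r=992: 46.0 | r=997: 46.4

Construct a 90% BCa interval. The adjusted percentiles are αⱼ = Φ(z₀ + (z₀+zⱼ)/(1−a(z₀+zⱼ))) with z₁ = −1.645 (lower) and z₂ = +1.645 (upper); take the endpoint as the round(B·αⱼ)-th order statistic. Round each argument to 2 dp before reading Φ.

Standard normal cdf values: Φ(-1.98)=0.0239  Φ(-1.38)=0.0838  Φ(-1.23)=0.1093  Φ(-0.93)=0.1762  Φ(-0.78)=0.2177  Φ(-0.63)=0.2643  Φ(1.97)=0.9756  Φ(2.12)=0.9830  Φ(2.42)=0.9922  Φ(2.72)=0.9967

Lower: z₀ + z₁ = 0.282 + (-1.645) = -1.363; 1 − a(z₀+z₁) = 1 − (-0.072)(-1.363) = 0.9019; argument = 0.282 + (-1.363)/0.9019 = -1.2293 → -1.23.
α₁ = Φ(-1.23) = 0.1093; rank = round(1000 × 0.1093) = 109; θ*₍109₎ = 41.9.
Upper: z₀ + z₂ = 1.927; 1 − a(z₀+z₂) = 1.1387; argument = 1.9742 → 1.97; α₂ = 0.9756; rank = 976; θ*₍976₎ = 45.5.

(41.9, 45.5)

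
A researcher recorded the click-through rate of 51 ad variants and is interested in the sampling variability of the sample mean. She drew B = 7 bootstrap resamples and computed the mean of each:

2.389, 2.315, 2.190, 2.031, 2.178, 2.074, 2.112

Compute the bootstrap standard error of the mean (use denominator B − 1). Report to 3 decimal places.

SE* = 0.129

Bootstrap SE is the standard deviation of the 7 replicate means.
Mean of replicates: (2.389 + 2.315 + 2.190 + 2.031 + 2.178 + 2.074 + 2.112) / 7 = 15.2890 / 7 = 2.1841
Sum of squared deviations: (+0.2049)² + (+0.1309)² + (+0.0059)² + (−0.1531)² + (−0.0061)² + (−0.1101)² + (−0.0721)² = 0.1000
Variance = 0.1000 / 6 = 0.0167
SE* = √0.0167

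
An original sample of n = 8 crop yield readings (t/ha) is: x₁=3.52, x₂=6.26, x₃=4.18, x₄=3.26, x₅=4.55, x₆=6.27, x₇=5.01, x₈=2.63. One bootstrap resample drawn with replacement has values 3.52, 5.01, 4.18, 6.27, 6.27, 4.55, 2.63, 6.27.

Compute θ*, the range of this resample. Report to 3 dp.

Range = 6.27 − 2.63 = 3.640

θ* = 3.640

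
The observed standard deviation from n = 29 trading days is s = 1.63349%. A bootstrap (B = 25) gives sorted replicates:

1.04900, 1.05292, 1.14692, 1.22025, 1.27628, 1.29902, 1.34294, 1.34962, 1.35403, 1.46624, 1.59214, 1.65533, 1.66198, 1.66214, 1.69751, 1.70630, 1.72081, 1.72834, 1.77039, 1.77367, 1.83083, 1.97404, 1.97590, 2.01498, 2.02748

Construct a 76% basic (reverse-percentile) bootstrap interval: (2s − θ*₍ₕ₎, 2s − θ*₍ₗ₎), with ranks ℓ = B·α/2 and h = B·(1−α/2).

(1.29294, 2.12006)

Percentile endpoints at ranks 3 and 22: θ*₍3₎ = 1.14692, θ*₍22₎ = 1.97404.
Basic interval reflects these around s:
  lower = 2 × 1.63349 − 1.97404 = 1.29294
  upper = 2 × 1.63349 − 1.14692 = 2.12006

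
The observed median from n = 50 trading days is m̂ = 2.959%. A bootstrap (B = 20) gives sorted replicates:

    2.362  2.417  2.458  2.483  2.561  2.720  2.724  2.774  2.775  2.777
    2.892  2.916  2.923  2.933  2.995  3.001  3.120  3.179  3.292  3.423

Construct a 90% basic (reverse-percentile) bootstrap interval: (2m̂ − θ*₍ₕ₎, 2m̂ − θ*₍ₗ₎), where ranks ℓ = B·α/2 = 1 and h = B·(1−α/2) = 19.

(2.626, 3.556)

Percentile endpoints at ranks 1 and 19: θ*₍1₎ = 2.362, θ*₍19₎ = 3.292.
Basic interval reflects these around m̂:
  lower = 2 × 2.959 − 3.292 = 2.626
  upper = 2 × 2.959 − 2.362 = 3.556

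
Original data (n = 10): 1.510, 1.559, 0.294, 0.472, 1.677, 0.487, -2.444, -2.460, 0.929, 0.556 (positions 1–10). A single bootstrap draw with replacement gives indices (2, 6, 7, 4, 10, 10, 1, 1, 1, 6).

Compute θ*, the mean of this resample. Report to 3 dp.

θ* = 0.620

Resample values: 1.559, 0.487, -2.444, 0.472, 0.556, 0.556, 1.510, 1.510, 1.510, 0.487.
Mean = (1.559 + 0.487 + (-2.444) + 0.472 + 0.556 + 0.556 + 1.510 + 1.510 + 1.510 + 0.487) / 10 = 6.2030 / 10 = 0.620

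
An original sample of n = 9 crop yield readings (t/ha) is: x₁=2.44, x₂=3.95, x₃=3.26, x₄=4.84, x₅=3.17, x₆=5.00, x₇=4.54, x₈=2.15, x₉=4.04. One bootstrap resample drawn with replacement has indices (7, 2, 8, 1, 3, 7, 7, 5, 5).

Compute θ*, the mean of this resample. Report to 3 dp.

Resample values: 4.54, 3.95, 2.15, 2.44, 3.26, 4.54, 4.54, 3.17, 3.17.
Mean = (4.54 + 3.95 + 2.15 + 2.44 + 3.26 + 4.54 + 4.54 + 3.17 + 3.17) / 9 = 31.760 / 9 = 3.529

θ* = 3.529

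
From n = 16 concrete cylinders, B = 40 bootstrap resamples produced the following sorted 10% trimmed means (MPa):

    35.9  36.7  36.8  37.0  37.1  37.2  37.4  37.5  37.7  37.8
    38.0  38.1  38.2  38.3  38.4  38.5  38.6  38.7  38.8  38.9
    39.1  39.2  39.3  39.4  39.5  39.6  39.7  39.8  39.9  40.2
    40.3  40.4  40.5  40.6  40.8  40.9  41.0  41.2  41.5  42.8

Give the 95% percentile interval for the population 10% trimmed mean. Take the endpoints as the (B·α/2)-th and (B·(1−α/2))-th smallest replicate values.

α = 0.05; lower rank = 40 × 0.025 = 1; upper rank = 40 × 0.975 = 39.
The 1st smallest replicate is 35.9; the 39th is 41.5.

(35.9, 41.5)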